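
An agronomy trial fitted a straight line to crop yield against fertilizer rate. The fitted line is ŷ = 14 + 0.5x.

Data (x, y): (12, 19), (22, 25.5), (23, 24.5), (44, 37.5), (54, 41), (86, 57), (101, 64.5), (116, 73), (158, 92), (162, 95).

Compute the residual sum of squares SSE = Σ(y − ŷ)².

x=12: ŷ = 14 + 0.5·12 = 20; r = 19 − 20 = -1
x=22: ŷ = 14 + 0.5·22 = 25; r = 25.5 − 25 = 0.5
x=23: ŷ = 14 + 0.5·23 = 25.5; r = 24.5 − 25.5 = -1
x=44: ŷ = 14 + 0.5·44 = 36; r = 37.5 − 36 = 1.5
x=54: ŷ = 14 + 0.5·54 = 41; r = 41 − 41 = 0
x=86: ŷ = 14 + 0.5·86 = 57; r = 57 − 57 = 0
x=101: ŷ = 14 + 0.5·101 = 64.5; r = 64.5 − 64.5 = 0
x=116: ŷ = 14 + 0.5·116 = 72; r = 73 − 72 = 1
x=158: ŷ = 14 + 0.5·158 = 93; r = 92 − 93 = -1
x=162: ŷ = 14 + 0.5·162 = 95; r = 95 − 95 = 0
SSE = 1 + 0.25 + 1 + 2.25 + 0 + 0 + 0 + 1 + 1 + 0 = 6.5

SSE = 6.5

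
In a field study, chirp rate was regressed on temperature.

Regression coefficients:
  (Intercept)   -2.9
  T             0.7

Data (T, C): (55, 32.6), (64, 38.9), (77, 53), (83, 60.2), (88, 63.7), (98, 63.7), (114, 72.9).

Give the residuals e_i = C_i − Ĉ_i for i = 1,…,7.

T=55: Ĉ = -2.9 + 0.7·55 = 35.6; e = 32.6 − 35.6 = -3
T=64: Ĉ = -2.9 + 0.7·64 = 41.9; e = 38.9 − 41.9 = -3
T=77: Ĉ = -2.9 + 0.7·77 = 51; e = 53 − 51 = 2
T=83: Ĉ = -2.9 + 0.7·83 = 55.2; e = 60.2 − 55.2 = 5
T=88: Ĉ = -2.9 + 0.7·88 = 58.7; e = 63.7 − 58.7 = 5
T=98: Ĉ = -2.9 + 0.7·98 = 65.7; e = 63.7 − 65.7 = -2
T=114: Ĉ = -2.9 + 0.7·114 = 76.9; e = 72.9 − 76.9 = -4

-3, -3, 2, 5, 5, -2, -4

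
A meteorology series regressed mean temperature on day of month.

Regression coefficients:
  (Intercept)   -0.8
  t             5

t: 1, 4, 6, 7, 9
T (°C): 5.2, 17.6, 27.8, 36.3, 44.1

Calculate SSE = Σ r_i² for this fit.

SSE = 9.94

t=1: T̂ = -0.8 + 5·1 = 4.2; r = 5.2 − 4.2 = 1
t=4: T̂ = -0.8 + 5·4 = 19.2; r = 17.6 − 19.2 = -1.6
t=6: T̂ = -0.8 + 5·6 = 29.2; r = 27.8 − 29.2 = -1.4
t=7: T̂ = -0.8 + 5·7 = 34.2; r = 36.3 − 34.2 = 2.1
t=9: T̂ = -0.8 + 5·9 = 44.2; r = 44.1 − 44.2 = -0.1
SSE = 1 + 2.56 + 1.96 + 4.41 + 0.01 = 9.94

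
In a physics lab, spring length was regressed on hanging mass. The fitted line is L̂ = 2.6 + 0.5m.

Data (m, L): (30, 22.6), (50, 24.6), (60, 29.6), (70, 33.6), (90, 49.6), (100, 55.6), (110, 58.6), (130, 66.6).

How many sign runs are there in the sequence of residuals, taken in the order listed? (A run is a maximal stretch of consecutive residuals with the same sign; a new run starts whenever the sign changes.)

4 runs

m=30: L̂ = 2.6 + 0.5·30 = 17.6; r = 22.6 − 17.6 = 5
m=50: L̂ = 2.6 + 0.5·50 = 27.6; r = 24.6 − 27.6 = -3
m=60: L̂ = 2.6 + 0.5·60 = 32.6; r = 29.6 − 32.6 = -3
m=70: L̂ = 2.6 + 0.5·70 = 37.6; r = 33.6 − 37.6 = -4
m=90: L̂ = 2.6 + 0.5·90 = 47.6; r = 49.6 − 47.6 = 2
m=100: L̂ = 2.6 + 0.5·100 = 52.6; r = 55.6 − 52.6 = 3
m=110: L̂ = 2.6 + 0.5·110 = 57.6; r = 58.6 − 57.6 = 1
m=130: L̂ = 2.6 + 0.5·130 = 67.6; r = 66.6 − 67.6 = -1
Signs: + − − − + + + −
Runs: +×1, −×3, +×3, −×1 → 4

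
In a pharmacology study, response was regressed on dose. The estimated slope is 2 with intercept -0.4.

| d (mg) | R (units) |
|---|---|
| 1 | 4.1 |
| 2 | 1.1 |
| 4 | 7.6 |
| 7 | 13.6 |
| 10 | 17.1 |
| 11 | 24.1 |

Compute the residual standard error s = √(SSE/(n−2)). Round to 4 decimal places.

s = 2.5000

d=1: ŷ = -0.4 + 2·1 = 1.6; e = 4.1 − 1.6 = 2.5
d=2: ŷ = -0.4 + 2·2 = 3.6; e = 1.1 − 3.6 = -2.5
d=4: ŷ = -0.4 + 2·4 = 7.6; e = 7.6 − 7.6 = 0
d=7: ŷ = -0.4 + 2·7 = 13.6; e = 13.6 − 13.6 = 0
d=10: ŷ = -0.4 + 2·10 = 19.6; e = 17.1 − 19.6 = -2.5
d=11: ŷ = -0.4 + 2·11 = 21.6; e = 24.1 − 21.6 = 2.5
SSE = 6.25 + 6.25 + 0 + 0 + 6.25 + 6.25 = 25
s = √(25/4) = √6.25 ≈ 2.5000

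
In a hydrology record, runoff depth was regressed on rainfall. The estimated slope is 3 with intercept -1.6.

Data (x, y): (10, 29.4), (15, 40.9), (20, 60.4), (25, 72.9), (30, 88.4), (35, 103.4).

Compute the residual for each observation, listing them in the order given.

x=10: ŷ = -1.6 + 3·10 = 28.4; e = 29.4 − 28.4 = 1
x=15: ŷ = -1.6 + 3·15 = 43.4; e = 40.9 − 43.4 = -2.5
x=20: ŷ = -1.6 + 3·20 = 58.4; e = 60.4 − 58.4 = 2
x=25: ŷ = -1.6 + 3·25 = 73.4; e = 72.9 − 73.4 = -0.5
x=30: ŷ = -1.6 + 3·30 = 88.4; e = 88.4 − 88.4 = 0
x=35: ŷ = -1.6 + 3·35 = 103.4; e = 103.4 − 103.4 = 0

1, -2.5, 2, -0.5, 0, 0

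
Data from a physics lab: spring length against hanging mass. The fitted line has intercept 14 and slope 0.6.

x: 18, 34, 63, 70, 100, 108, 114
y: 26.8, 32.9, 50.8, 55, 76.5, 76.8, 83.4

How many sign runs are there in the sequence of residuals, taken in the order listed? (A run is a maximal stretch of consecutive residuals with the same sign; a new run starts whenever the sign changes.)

5 runs

x=18: ŷ = 14 + 0.6·18 = 24.8; e = 26.8 − 24.8 = 2
x=34: ŷ = 14 + 0.6·34 = 34.4; e = 32.9 − 34.4 = -1.5
x=63: ŷ = 14 + 0.6·63 = 51.8; e = 50.8 − 51.8 = -1
x=70: ŷ = 14 + 0.6·70 = 56; e = 55 − 56 = -1
x=100: ŷ = 14 + 0.6·100 = 74; e = 76.5 − 74 = 2.5
x=108: ŷ = 14 + 0.6·108 = 78.8; e = 76.8 − 78.8 = -2
x=114: ŷ = 14 + 0.6·114 = 82.4; e = 83.4 − 82.4 = 1
Signs: + − − − + − +
Runs: +×1, −×3, +×1, −×1, +×1 → 5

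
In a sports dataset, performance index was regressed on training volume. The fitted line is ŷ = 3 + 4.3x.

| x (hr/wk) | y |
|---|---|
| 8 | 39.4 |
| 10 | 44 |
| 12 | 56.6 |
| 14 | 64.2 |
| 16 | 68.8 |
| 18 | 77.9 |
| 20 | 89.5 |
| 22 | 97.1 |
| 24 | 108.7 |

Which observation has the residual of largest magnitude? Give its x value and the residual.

x=8: ŷ = 3 + 4.3·8 = 37.4; e = 39.4 − 37.4 = 2
x=10: ŷ = 3 + 4.3·10 = 46; e = 44 − 46 = -2
x=12: ŷ = 3 + 4.3·12 = 54.6; e = 56.6 − 54.6 = 2
x=14: ŷ = 3 + 4.3·14 = 63.2; e = 64.2 − 63.2 = 1
x=16: ŷ = 3 + 4.3·16 = 71.8; e = 68.8 − 71.8 = -3
x=18: ŷ = 3 + 4.3·18 = 80.4; e = 77.9 − 80.4 = -2.5
x=20: ŷ = 3 + 4.3·20 = 89; e = 89.5 − 89 = 0.5
x=22: ŷ = 3 + 4.3·22 = 97.6; e = 97.1 − 97.6 = -0.5
x=24: ŷ = 3 + 4.3·24 = 106.2; e = 108.7 − 106.2 = 2.5
Largest |e| is 3 at x = 16, residual -3.

x = 16, e = -3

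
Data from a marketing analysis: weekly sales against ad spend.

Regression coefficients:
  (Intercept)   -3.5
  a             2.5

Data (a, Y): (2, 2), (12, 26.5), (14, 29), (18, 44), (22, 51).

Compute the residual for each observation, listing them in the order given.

a=2: Ŷ = -3.5 + 2.5·2 = 1.5; e = 2 − 1.5 = 0.5
a=12: Ŷ = -3.5 + 2.5·12 = 26.5; e = 26.5 − 26.5 = 0
a=14: Ŷ = -3.5 + 2.5·14 = 31.5; e = 29 − 31.5 = -2.5
a=18: Ŷ = -3.5 + 2.5·18 = 41.5; e = 44 − 41.5 = 2.5
a=22: Ŷ = -3.5 + 2.5·22 = 51.5; e = 51 − 51.5 = -0.5

0.5, 0, -2.5, 2.5, -0.5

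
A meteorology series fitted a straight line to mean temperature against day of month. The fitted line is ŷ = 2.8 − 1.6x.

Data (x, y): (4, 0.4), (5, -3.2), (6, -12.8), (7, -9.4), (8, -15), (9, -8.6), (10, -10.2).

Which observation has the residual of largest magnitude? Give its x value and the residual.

x = 6, r = -6

x=4: ŷ = 2.8 − 1.6·4 = -3.6; r = 0.4 − (-3.6) = 4
x=5: ŷ = 2.8 − 1.6·5 = -5.2; r = -3.2 − (-5.2) = 2
x=6: ŷ = 2.8 − 1.6·6 = -6.8; r = -12.8 − (-6.8) = -6
x=7: ŷ = 2.8 − 1.6·7 = -8.4; r = -9.4 − (-8.4) = -1
x=8: ŷ = 2.8 − 1.6·8 = -10; r = -15 − (-10) = -5
x=9: ŷ = 2.8 − 1.6·9 = -11.6; r = -8.6 − (-11.6) = 3
x=10: ŷ = 2.8 − 1.6·10 = -13.2; r = -10.2 − (-13.2) = 3
Largest |r| is 6 at x = 6, residual -6.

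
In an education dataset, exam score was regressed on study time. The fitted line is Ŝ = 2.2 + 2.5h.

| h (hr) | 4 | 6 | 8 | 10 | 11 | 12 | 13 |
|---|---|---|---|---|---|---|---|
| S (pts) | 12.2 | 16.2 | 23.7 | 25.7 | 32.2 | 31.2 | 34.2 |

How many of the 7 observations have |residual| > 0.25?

h=4: Ŝ = 2.2 + 2.5·4 = 12.2; r = 12.2 − 12.2 = 0
h=6: Ŝ = 2.2 + 2.5·6 = 17.2; r = 16.2 − 17.2 = -1
h=8: Ŝ = 2.2 + 2.5·8 = 22.2; r = 23.7 − 22.2 = 1.5
h=10: Ŝ = 2.2 + 2.5·10 = 27.2; r = 25.7 − 27.2 = -1.5
h=11: Ŝ = 2.2 + 2.5·11 = 29.7; r = 32.2 − 29.7 = 2.5
h=12: Ŝ = 2.2 + 2.5·12 = 32.2; r = 31.2 − 32.2 = -1
h=13: Ŝ = 2.2 + 2.5·13 = 34.7; r = 34.2 − 34.7 = -0.5
|r| > 0.25: h=6 (|r|=1), h=8 (|r|=1.5), h=10 (|r|=1.5), h=11 (|r|=2.5), h=12 (|r|=1), h=13 (|r|=0.5) → 6

6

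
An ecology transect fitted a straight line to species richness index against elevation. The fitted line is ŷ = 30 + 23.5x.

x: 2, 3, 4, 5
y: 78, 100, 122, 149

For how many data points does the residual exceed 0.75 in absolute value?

3

x=2: ŷ = 30 + 23.5·2 = 77; r = 78 − 77 = 1
x=3: ŷ = 30 + 23.5·3 = 100.5; r = 100 − 100.5 = -0.5
x=4: ŷ = 30 + 23.5·4 = 124; r = 122 − 124 = -2
x=5: ŷ = 30 + 23.5·5 = 147.5; r = 149 − 147.5 = 1.5
|r| > 0.75: x=2 (|r|=1), x=4 (|r|=2), x=5 (|r|=1.5) → 3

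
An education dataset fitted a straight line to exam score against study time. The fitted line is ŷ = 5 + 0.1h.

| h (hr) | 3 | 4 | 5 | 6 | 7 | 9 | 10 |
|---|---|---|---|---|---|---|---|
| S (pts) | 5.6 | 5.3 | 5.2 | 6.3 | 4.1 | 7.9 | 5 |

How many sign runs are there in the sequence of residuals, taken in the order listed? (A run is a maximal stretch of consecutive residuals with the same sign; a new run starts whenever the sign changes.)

6 runs

h=3: ŷ = 5 + 0.1·3 = 5.3; r = 5.6 − 5.3 = 0.3
h=4: ŷ = 5 + 0.1·4 = 5.4; r = 5.3 − 5.4 = -0.1
h=5: ŷ = 5 + 0.1·5 = 5.5; r = 5.2 − 5.5 = -0.3
h=6: ŷ = 5 + 0.1·6 = 5.6; r = 6.3 − 5.6 = 0.7
h=7: ŷ = 5 + 0.1·7 = 5.7; r = 4.1 − 5.7 = -1.6
h=9: ŷ = 5 + 0.1·9 = 5.9; r = 7.9 − 5.9 = 2
h=10: ŷ = 5 + 0.1·10 = 6; r = 5 − 6 = -1
Signs: + − − + − + −
Runs: +×1, −×2, +×1, −×1, +×1, −×1 → 6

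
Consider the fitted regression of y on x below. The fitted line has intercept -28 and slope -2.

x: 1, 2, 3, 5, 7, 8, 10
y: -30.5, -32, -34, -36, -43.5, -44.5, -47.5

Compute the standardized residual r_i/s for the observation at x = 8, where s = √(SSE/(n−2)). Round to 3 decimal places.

-0.423

x=1: ŷ = -28 − 2·1 = -30; r = -30.5 − (-30) = -0.5
x=2: ŷ = -28 − 2·2 = -32; r = -32 − (-32) = 0
x=3: ŷ = -28 − 2·3 = -34; r = -34 − (-34) = 0
x=5: ŷ = -28 − 2·5 = -38; r = -36 − (-38) = 2
x=7: ŷ = -28 − 2·7 = -42; r = -43.5 − (-42) = -1.5
x=8: ŷ = -28 − 2·8 = -44; r = -44.5 − (-44) = -0.5
x=10: ŷ = -28 − 2·10 = -48; r = -47.5 − (-48) = 0.5
SSE = 0.25 + 0 + 0 + 4 + 2.25 + 0.25 + 0.25 = 7
s = √(7/5) = 1.18322
r/s = -0.5 / 1.18322 = -0.423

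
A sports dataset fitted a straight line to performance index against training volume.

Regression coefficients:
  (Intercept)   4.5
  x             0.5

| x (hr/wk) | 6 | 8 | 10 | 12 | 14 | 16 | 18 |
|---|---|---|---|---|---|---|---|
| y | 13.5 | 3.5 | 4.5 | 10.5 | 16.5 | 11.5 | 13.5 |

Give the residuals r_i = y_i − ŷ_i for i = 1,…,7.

x=6: ŷ = 4.5 + 0.5·6 = 7.5; r = 13.5 − 7.5 = 6
x=8: ŷ = 4.5 + 0.5·8 = 8.5; r = 3.5 − 8.5 = -5
x=10: ŷ = 4.5 + 0.5·10 = 9.5; r = 4.5 − 9.5 = -5
x=12: ŷ = 4.5 + 0.5·12 = 10.5; r = 10.5 − 10.5 = 0
x=14: ŷ = 4.5 + 0.5·14 = 11.5; r = 16.5 − 11.5 = 5
x=16: ŷ = 4.5 + 0.5·16 = 12.5; r = 11.5 − 12.5 = -1
x=18: ŷ = 4.5 + 0.5·18 = 13.5; r = 13.5 − 13.5 = 0

6, -5, -5, 0, 5, -1, 0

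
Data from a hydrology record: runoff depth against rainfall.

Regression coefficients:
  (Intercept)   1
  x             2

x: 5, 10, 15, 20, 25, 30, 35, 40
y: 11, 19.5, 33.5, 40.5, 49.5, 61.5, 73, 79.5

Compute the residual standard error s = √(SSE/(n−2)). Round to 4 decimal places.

s = 1.7078

x=5: ŷ = 1 + 2·5 = 11; r = 11 − 11 = 0
x=10: ŷ = 1 + 2·10 = 21; r = 19.5 − 21 = -1.5
x=15: ŷ = 1 + 2·15 = 31; r = 33.5 − 31 = 2.5
x=20: ŷ = 1 + 2·20 = 41; r = 40.5 − 41 = -0.5
x=25: ŷ = 1 + 2·25 = 51; r = 49.5 − 51 = -1.5
x=30: ŷ = 1 + 2·30 = 61; r = 61.5 − 61 = 0.5
x=35: ŷ = 1 + 2·35 = 71; r = 73 − 71 = 2
x=40: ŷ = 1 + 2·40 = 81; r = 79.5 − 81 = -1.5
SSE = 0 + 2.25 + 6.25 + 0.25 + 2.25 + 0.25 + 4 + 2.25 = 17.5
s = √(17.5/6) = √2.91667 ≈ 1.7078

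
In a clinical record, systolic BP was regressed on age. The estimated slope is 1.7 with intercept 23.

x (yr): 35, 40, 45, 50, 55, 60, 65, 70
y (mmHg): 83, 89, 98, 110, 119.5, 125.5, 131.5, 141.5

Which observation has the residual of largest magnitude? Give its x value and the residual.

x = 55, r = 3

x=35: ŷ = 23 + 1.7·35 = 82.5; r = 83 − 82.5 = 0.5
x=40: ŷ = 23 + 1.7·40 = 91; r = 89 − 91 = -2
x=45: ŷ = 23 + 1.7·45 = 99.5; r = 98 − 99.5 = -1.5
x=50: ŷ = 23 + 1.7·50 = 108; r = 110 − 108 = 2
x=55: ŷ = 23 + 1.7·55 = 116.5; r = 119.5 − 116.5 = 3
x=60: ŷ = 23 + 1.7·60 = 125; r = 125.5 − 125 = 0.5
x=65: ŷ = 23 + 1.7·65 = 133.5; r = 131.5 − 133.5 = -2
x=70: ŷ = 23 + 1.7·70 = 142; r = 141.5 − 142 = -0.5
Largest |r| is 3 at x = 55, residual 3.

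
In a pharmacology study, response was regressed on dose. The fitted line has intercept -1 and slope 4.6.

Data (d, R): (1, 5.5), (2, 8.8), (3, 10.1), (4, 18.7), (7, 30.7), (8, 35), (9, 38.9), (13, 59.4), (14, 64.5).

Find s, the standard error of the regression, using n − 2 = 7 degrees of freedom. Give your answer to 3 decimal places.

s = 1.588

d=1: ŷ = -1 + 4.6·1 = 3.6; e = 5.5 − 3.6 = 1.9
d=2: ŷ = -1 + 4.6·2 = 8.2; e = 8.8 − 8.2 = 0.6
d=3: ŷ = -1 + 4.6·3 = 12.8; e = 10.1 − 12.8 = -2.7
d=4: ŷ = -1 + 4.6·4 = 17.4; e = 18.7 − 17.4 = 1.3
d=7: ŷ = -1 + 4.6·7 = 31.2; e = 30.7 − 31.2 = -0.5
d=8: ŷ = -1 + 4.6·8 = 35.8; e = 35 − 35.8 = -0.8
d=9: ŷ = -1 + 4.6·9 = 40.4; e = 38.9 − 40.4 = -1.5
d=13: ŷ = -1 + 4.6·13 = 58.8; e = 59.4 − 58.8 = 0.6
d=14: ŷ = -1 + 4.6·14 = 63.4; e = 64.5 − 63.4 = 1.1
SSE = 3.61 + 0.36 + 7.29 + 1.69 + 0.25 + 0.64 + 2.25 + 0.36 + 1.21 = 17.66
s = √(17.66/7) = √2.52286 ≈ 1.588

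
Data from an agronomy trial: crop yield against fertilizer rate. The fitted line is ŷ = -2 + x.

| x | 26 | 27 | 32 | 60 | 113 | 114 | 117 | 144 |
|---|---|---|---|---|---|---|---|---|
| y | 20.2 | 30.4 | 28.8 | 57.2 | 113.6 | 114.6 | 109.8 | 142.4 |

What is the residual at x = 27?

ŷ = -2 + 27 = 25
r = 30.4 − 25 = 5.4

r = 5.4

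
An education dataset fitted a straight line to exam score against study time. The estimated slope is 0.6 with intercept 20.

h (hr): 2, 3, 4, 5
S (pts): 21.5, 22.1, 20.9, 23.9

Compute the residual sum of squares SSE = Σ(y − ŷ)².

h=2: ŷ = 20 + 0.6·2 = 21.2; r = 21.5 − 21.2 = 0.3
h=3: ŷ = 20 + 0.6·3 = 21.8; r = 22.1 − 21.8 = 0.3
h=4: ŷ = 20 + 0.6·4 = 22.4; r = 20.9 − 22.4 = -1.5
h=5: ŷ = 20 + 0.6·5 = 23; r = 23.9 − 23 = 0.9
SSE = 0.09 + 0.09 + 2.25 + 0.81 = 3.24

SSE = 3.24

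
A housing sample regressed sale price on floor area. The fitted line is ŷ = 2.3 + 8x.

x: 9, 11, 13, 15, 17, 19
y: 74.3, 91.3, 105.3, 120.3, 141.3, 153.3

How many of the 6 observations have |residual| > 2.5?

1

x=9: ŷ = 2.3 + 8·9 = 74.3; e = 74.3 − 74.3 = 0
x=11: ŷ = 2.3 + 8·11 = 90.3; e = 91.3 − 90.3 = 1
x=13: ŷ = 2.3 + 8·13 = 106.3; e = 105.3 − 106.3 = -1
x=15: ŷ = 2.3 + 8·15 = 122.3; e = 120.3 − 122.3 = -2
x=17: ŷ = 2.3 + 8·17 = 138.3; e = 141.3 − 138.3 = 3
x=19: ŷ = 2.3 + 8·19 = 154.3; e = 153.3 − 154.3 = -1
|e| > 2.5: x=17 (|e|=3) → 1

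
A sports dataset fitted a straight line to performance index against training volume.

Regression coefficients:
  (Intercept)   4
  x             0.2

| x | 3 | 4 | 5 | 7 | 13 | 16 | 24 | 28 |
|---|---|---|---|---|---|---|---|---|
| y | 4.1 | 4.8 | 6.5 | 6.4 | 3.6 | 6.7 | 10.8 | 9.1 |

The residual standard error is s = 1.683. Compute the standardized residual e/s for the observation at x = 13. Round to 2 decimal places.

-1.78

ŷ = 4 + 0.2·13 = 6.6
e = 3.6 − 6.6 = -3
e/s = -3 / 1.683 = -1.78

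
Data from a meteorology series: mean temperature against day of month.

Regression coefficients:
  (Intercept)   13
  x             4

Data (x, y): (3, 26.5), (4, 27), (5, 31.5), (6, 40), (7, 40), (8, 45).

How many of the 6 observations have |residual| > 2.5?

x=3: ŷ = 13 + 4·3 = 25; e = 26.5 − 25 = 1.5
x=4: ŷ = 13 + 4·4 = 29; e = 27 − 29 = -2
x=5: ŷ = 13 + 4·5 = 33; e = 31.5 − 33 = -1.5
x=6: ŷ = 13 + 4·6 = 37; e = 40 − 37 = 3
x=7: ŷ = 13 + 4·7 = 41; e = 40 − 41 = -1
x=8: ŷ = 13 + 4·8 = 45; e = 45 − 45 = 0
|e| > 2.5: x=6 (|e|=3) → 1

1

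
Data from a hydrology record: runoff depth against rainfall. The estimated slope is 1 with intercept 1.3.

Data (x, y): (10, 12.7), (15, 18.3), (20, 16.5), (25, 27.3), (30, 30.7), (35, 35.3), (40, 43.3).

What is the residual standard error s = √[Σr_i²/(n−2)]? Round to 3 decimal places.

s = 2.659

x=10: ŷ = 1.3 + 10 = 11.3; r = 12.7 − 11.3 = 1.4
x=15: ŷ = 1.3 + 15 = 16.3; r = 18.3 − 16.3 = 2
x=20: ŷ = 1.3 + 20 = 21.3; r = 16.5 − 21.3 = -4.8
x=25: ŷ = 1.3 + 25 = 26.3; r = 27.3 − 26.3 = 1
x=30: ŷ = 1.3 + 30 = 31.3; r = 30.7 − 31.3 = -0.6
x=35: ŷ = 1.3 + 35 = 36.3; r = 35.3 − 36.3 = -1
x=40: ŷ = 1.3 + 40 = 41.3; r = 43.3 − 41.3 = 2
SSE = 1.96 + 4 + 23.04 + 1 + 0.36 + 1 + 4 = 35.36
s = √(35.36/5) = √7.072 ≈ 2.659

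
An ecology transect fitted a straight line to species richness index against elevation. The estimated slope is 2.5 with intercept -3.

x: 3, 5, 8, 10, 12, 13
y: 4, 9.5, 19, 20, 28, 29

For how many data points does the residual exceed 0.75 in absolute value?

x=3: ŷ = -3 + 2.5·3 = 4.5; e = 4 − 4.5 = -0.5
x=5: ŷ = -3 + 2.5·5 = 9.5; e = 9.5 − 9.5 = 0
x=8: ŷ = -3 + 2.5·8 = 17; e = 19 − 17 = 2
x=10: ŷ = -3 + 2.5·10 = 22; e = 20 − 22 = -2
x=12: ŷ = -3 + 2.5·12 = 27; e = 28 − 27 = 1
x=13: ŷ = -3 + 2.5·13 = 29.5; e = 29 − 29.5 = -0.5
|e| > 0.75: x=8 (|e|=2), x=10 (|e|=2), x=12 (|e|=1) → 3

3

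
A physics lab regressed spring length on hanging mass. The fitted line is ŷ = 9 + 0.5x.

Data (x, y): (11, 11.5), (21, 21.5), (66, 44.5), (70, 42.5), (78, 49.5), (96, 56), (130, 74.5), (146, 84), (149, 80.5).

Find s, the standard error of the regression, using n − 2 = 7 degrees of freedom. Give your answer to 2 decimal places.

x=11: ŷ = 9 + 0.5·11 = 14.5; r = 11.5 − 14.5 = -3
x=21: ŷ = 9 + 0.5·21 = 19.5; r = 21.5 − 19.5 = 2
x=66: ŷ = 9 + 0.5·66 = 42; r = 44.5 − 42 = 2.5
x=70: ŷ = 9 + 0.5·70 = 44; r = 42.5 − 44 = -1.5
x=78: ŷ = 9 + 0.5·78 = 48; r = 49.5 − 48 = 1.5
x=96: ŷ = 9 + 0.5·96 = 57; r = 56 − 57 = -1
x=130: ŷ = 9 + 0.5·130 = 74; r = 74.5 − 74 = 0.5
x=146: ŷ = 9 + 0.5·146 = 82; r = 84 − 82 = 2
x=149: ŷ = 9 + 0.5·149 = 83.5; r = 80.5 − 83.5 = -3
SSE = 9 + 4 + 6.25 + 2.25 + 2.25 + 1 + 0.25 + 4 + 9 = 38
s = √(38/7) = √5.42857 ≈ 2.33

s = 2.33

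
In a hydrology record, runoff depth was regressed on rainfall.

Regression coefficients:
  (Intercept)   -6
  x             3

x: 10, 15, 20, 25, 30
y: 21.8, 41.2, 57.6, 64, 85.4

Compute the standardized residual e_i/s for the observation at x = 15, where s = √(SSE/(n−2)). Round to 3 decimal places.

x=10: ŷ = -6 + 3·10 = 24; e = 21.8 − 24 = -2.2
x=15: ŷ = -6 + 3·15 = 39; e = 41.2 − 39 = 2.2
x=20: ŷ = -6 + 3·20 = 54; e = 57.6 − 54 = 3.6
x=25: ŷ = -6 + 3·25 = 69; e = 64 − 69 = -5
x=30: ŷ = -6 + 3·30 = 84; e = 85.4 − 84 = 1.4
SSE = 4.84 + 4.84 + 12.96 + 25 + 1.96 = 49.6
s = √(49.6/3) = 4.06612
e/s = 2.2 / 4.06612 = 0.541

0.541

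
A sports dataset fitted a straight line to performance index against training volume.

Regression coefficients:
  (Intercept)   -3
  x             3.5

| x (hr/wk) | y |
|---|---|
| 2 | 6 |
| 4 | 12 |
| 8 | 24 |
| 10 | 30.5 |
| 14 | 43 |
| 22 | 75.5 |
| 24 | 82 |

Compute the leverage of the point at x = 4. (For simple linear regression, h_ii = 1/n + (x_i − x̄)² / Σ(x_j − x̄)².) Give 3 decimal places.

x̄ = (2 + 4 + 8 + 10 + 14 + 22 + 24)/7 = 12
Σ(x − x̄)² = 100 + 64 + 16 + 4 + 4 + 100 + 144 = 432
h = 1/7 + (-8)²/432 = 0.142857 + 0.148148 = 0.291

h = 0.291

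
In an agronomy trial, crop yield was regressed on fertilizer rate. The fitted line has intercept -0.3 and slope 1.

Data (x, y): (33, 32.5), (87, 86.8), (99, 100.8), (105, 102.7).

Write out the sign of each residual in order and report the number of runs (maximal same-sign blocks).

x=33: ŷ = -0.3 + 33 = 32.7; e = 32.5 − 32.7 = -0.2
x=87: ŷ = -0.3 + 87 = 86.7; e = 86.8 − 86.7 = 0.1
x=99: ŷ = -0.3 + 99 = 98.7; e = 100.8 − 98.7 = 2.1
x=105: ŷ = -0.3 + 105 = 104.7; e = 102.7 − 104.7 = -2
Signs: − + + −
Runs: −×1, +×2, −×1 → 3

3 runs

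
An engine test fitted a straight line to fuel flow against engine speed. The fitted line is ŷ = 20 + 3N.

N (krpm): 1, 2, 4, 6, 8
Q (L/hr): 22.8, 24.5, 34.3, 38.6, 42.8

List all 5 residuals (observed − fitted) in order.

-0.2, -1.5, 2.3, 0.6, -1.2

N=1: ŷ = 20 + 3·1 = 23; r = 22.8 − 23 = -0.2
N=2: ŷ = 20 + 3·2 = 26; r = 24.5 − 26 = -1.5
N=4: ŷ = 20 + 3·4 = 32; r = 34.3 − 32 = 2.3
N=6: ŷ = 20 + 3·6 = 38; r = 38.6 − 38 = 0.6
N=8: ŷ = 20 + 3·8 = 44; r = 42.8 − 44 = -1.2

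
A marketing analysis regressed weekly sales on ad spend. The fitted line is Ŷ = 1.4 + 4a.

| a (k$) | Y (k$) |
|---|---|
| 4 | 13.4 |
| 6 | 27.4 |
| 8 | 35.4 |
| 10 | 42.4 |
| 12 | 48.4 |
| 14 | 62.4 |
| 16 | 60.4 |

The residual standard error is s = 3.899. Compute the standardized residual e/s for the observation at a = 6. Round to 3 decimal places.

0.513

Ŷ = 1.4 + 4·6 = 25.4
e = 27.4 − 25.4 = 2
e/s = 2 / 3.899 = 0.513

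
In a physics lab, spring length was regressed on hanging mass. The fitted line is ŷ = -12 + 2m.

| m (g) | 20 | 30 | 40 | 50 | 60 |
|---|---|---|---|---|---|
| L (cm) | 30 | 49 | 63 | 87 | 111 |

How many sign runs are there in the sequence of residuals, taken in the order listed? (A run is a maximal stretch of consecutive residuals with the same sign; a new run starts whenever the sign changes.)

m=20: ŷ = -12 + 2·20 = 28; r = 30 − 28 = 2
m=30: ŷ = -12 + 2·30 = 48; r = 49 − 48 = 1
m=40: ŷ = -12 + 2·40 = 68; r = 63 − 68 = -5
m=50: ŷ = -12 + 2·50 = 88; r = 87 − 88 = -1
m=60: ŷ = -12 + 2·60 = 108; r = 111 − 108 = 3
Signs: + + − − +
Runs: +×2, −×2, +×1 → 3

3 runs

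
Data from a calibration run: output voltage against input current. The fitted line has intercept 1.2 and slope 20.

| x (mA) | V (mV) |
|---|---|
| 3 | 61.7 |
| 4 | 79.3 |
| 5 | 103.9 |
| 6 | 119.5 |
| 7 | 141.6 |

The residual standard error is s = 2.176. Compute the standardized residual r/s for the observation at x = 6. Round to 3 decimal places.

V̂ = 1.2 + 20·6 = 121.2
r = 119.5 − 121.2 = -1.7
r/s = -1.7 / 2.176 = -0.781

-0.781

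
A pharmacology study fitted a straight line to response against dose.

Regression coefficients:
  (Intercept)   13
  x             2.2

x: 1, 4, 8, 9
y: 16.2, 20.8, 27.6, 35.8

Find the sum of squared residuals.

SSE = 20

x=1: ŷ = 13 + 2.2·1 = 15.2; r = 16.2 − 15.2 = 1
x=4: ŷ = 13 + 2.2·4 = 21.8; r = 20.8 − 21.8 = -1
x=8: ŷ = 13 + 2.2·8 = 30.6; r = 27.6 − 30.6 = -3
x=9: ŷ = 13 + 2.2·9 = 32.8; r = 35.8 − 32.8 = 3
SSE = 1 + 1 + 9 + 9 = 20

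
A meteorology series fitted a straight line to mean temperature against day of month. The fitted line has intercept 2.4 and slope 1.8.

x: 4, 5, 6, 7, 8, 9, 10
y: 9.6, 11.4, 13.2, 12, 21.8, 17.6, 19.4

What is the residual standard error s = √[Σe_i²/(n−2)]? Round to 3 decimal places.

s = 2.683

x=4: ŷ = 2.4 + 1.8·4 = 9.6; e = 9.6 − 9.6 = 0
x=5: ŷ = 2.4 + 1.8·5 = 11.4; e = 11.4 − 11.4 = 0
x=6: ŷ = 2.4 + 1.8·6 = 13.2; e = 13.2 − 13.2 = 0
x=7: ŷ = 2.4 + 1.8·7 = 15; e = 12 − 15 = -3
x=8: ŷ = 2.4 + 1.8·8 = 16.8; e = 21.8 − 16.8 = 5
x=9: ŷ = 2.4 + 1.8·9 = 18.6; e = 17.6 − 18.6 = -1
x=10: ŷ = 2.4 + 1.8·10 = 20.4; e = 19.4 − 20.4 = -1
SSE = 0 + 0 + 0 + 9 + 25 + 1 + 1 = 36
s = √(36/5) = √7.2 ≈ 2.683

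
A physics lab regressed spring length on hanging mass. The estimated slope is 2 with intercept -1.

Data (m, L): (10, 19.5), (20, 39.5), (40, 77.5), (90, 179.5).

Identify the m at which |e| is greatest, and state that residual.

m=10: L̂ = -1 + 2·10 = 19; e = 19.5 − 19 = 0.5
m=20: L̂ = -1 + 2·20 = 39; e = 39.5 − 39 = 0.5
m=40: L̂ = -1 + 2·40 = 79; e = 77.5 − 79 = -1.5
m=90: L̂ = -1 + 2·90 = 179; e = 179.5 − 179 = 0.5
Largest |e| is 1.5 at m = 40, residual -1.5.

m = 40, e = -1.5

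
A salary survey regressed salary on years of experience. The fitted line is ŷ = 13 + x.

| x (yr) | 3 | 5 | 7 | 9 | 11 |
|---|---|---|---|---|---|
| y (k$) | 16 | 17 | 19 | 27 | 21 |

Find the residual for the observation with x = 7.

r = -1

ŷ = 13 + 7 = 20
r = 19 − 20 = -1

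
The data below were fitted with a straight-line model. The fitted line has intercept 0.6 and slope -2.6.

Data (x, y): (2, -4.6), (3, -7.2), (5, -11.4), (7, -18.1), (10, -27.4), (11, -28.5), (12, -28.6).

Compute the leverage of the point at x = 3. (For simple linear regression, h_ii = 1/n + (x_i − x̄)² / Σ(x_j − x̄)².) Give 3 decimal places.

x̄ = (2 + 3 + 5 + 7 + 10 + 11 + 12)/7 = 7.14286
Σ(x − x̄)² = 26.449 + 17.1633 + 4.59184 + 0.0204082 + 8.16327 + 14.8776 + 23.5918 = 94.8571
h = 1/7 + (-4.14286)²/94.8571 = 0.142857 + 0.180938 = 0.324

h = 0.324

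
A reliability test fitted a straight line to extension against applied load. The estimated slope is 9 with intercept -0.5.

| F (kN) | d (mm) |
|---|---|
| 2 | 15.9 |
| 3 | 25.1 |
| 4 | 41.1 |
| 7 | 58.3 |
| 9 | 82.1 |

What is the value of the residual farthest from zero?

F=2: ŷ = -0.5 + 9·2 = 17.5; e = 15.9 − 17.5 = -1.6
F=3: ŷ = -0.5 + 9·3 = 26.5; e = 25.1 − 26.5 = -1.4
F=4: ŷ = -0.5 + 9·4 = 35.5; e = 41.1 − 35.5 = 5.6
F=7: ŷ = -0.5 + 9·7 = 62.5; e = 58.3 − 62.5 = -4.2
F=9: ŷ = -0.5 + 9·9 = 80.5; e = 82.1 − 80.5 = 1.6
Largest |e| is 5.6 at F = 4, residual 5.6.

e = 5.6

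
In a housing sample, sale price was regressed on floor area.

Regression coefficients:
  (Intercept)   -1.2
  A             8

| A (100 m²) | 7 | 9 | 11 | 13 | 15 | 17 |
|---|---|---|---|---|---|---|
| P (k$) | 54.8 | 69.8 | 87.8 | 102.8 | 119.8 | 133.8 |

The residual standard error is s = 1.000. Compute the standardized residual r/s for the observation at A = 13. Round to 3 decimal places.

0.000

P̂ = -1.2 + 8·13 = 102.8
r = 102.8 − 102.8 = 0
r/s = 0 / 1.000 = 0.000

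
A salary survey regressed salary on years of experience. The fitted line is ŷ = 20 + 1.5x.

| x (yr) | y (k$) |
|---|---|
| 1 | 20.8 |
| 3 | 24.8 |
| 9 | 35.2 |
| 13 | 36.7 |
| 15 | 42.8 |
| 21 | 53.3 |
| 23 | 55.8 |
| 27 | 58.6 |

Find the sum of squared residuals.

SSE = 19.94

x=1: ŷ = 20 + 1.5·1 = 21.5; r = 20.8 − 21.5 = -0.7
x=3: ŷ = 20 + 1.5·3 = 24.5; r = 24.8 − 24.5 = 0.3
x=9: ŷ = 20 + 1.5·9 = 33.5; r = 35.2 − 33.5 = 1.7
x=13: ŷ = 20 + 1.5·13 = 39.5; r = 36.7 − 39.5 = -2.8
x=15: ŷ = 20 + 1.5·15 = 42.5; r = 42.8 − 42.5 = 0.3
x=21: ŷ = 20 + 1.5·21 = 51.5; r = 53.3 − 51.5 = 1.8
x=23: ŷ = 20 + 1.5·23 = 54.5; r = 55.8 − 54.5 = 1.3
x=27: ŷ = 20 + 1.5·27 = 60.5; r = 58.6 − 60.5 = -1.9
SSE = 0.49 + 0.09 + 2.89 + 7.84 + 0.09 + 3.24 + 1.69 + 3.61 = 19.94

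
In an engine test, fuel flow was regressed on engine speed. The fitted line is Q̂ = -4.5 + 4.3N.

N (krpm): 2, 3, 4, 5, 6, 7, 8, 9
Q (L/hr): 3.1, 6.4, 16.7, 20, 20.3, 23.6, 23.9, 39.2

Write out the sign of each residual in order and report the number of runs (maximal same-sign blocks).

N=2: Q̂ = -4.5 + 4.3·2 = 4.1; e = 3.1 − 4.1 = -1
N=3: Q̂ = -4.5 + 4.3·3 = 8.4; e = 6.4 − 8.4 = -2
N=4: Q̂ = -4.5 + 4.3·4 = 12.7; e = 16.7 − 12.7 = 4
N=5: Q̂ = -4.5 + 4.3·5 = 17; e = 20 − 17 = 3
N=6: Q̂ = -4.5 + 4.3·6 = 21.3; e = 20.3 − 21.3 = -1
N=7: Q̂ = -4.5 + 4.3·7 = 25.6; e = 23.6 − 25.6 = -2
N=8: Q̂ = -4.5 + 4.3·8 = 29.9; e = 23.9 − 29.9 = -6
N=9: Q̂ = -4.5 + 4.3·9 = 34.2; e = 39.2 − 34.2 = 5
Signs: − − + + − − − +
Runs: −×2, +×2, −×3, +×1 → 4

4 runs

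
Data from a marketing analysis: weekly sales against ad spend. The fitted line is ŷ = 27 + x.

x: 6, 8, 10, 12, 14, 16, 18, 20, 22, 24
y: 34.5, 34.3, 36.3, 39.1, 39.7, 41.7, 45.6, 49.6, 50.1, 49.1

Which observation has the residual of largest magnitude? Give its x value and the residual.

x=6: ŷ = 27 + 6 = 33; r = 34.5 − 33 = 1.5
x=8: ŷ = 27 + 8 = 35; r = 34.3 − 35 = -0.7
x=10: ŷ = 27 + 10 = 37; r = 36.3 − 37 = -0.7
x=12: ŷ = 27 + 12 = 39; r = 39.1 − 39 = 0.1
x=14: ŷ = 27 + 14 = 41; r = 39.7 − 41 = -1.3
x=16: ŷ = 27 + 16 = 43; r = 41.7 − 43 = -1.3
x=18: ŷ = 27 + 18 = 45; r = 45.6 − 45 = 0.6
x=20: ŷ = 27 + 20 = 47; r = 49.6 − 47 = 2.6
x=22: ŷ = 27 + 22 = 49; r = 50.1 − 49 = 1.1
x=24: ŷ = 27 + 24 = 51; r = 49.1 − 51 = -1.9
Largest |r| is 2.6 at x = 20, residual 2.6.

x = 20, r = 2.6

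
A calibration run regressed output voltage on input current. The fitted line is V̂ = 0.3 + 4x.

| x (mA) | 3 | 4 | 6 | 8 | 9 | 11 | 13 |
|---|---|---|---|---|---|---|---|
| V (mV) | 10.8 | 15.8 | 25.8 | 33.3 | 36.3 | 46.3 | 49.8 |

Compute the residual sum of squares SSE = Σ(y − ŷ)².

SSE = 16

x=3: V̂ = 0.3 + 4·3 = 12.3; e = 10.8 − 12.3 = -1.5
x=4: V̂ = 0.3 + 4·4 = 16.3; e = 15.8 − 16.3 = -0.5
x=6: V̂ = 0.3 + 4·6 = 24.3; e = 25.8 − 24.3 = 1.5
x=8: V̂ = 0.3 + 4·8 = 32.3; e = 33.3 − 32.3 = 1
x=9: V̂ = 0.3 + 4·9 = 36.3; e = 36.3 − 36.3 = 0
x=11: V̂ = 0.3 + 4·11 = 44.3; e = 46.3 − 44.3 = 2
x=13: V̂ = 0.3 + 4·13 = 52.3; e = 49.8 − 52.3 = -2.5
SSE = 2.25 + 0.25 + 2.25 + 1 + 0 + 4 + 6.25 = 16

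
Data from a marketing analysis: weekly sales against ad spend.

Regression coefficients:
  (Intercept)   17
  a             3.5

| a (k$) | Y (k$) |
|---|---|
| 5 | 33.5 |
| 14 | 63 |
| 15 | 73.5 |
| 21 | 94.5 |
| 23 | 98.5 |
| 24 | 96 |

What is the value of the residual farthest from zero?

r = -5

a=5: Ŷ = 17 + 3.5·5 = 34.5; r = 33.5 − 34.5 = -1
a=14: Ŷ = 17 + 3.5·14 = 66; r = 63 − 66 = -3
a=15: Ŷ = 17 + 3.5·15 = 69.5; r = 73.5 − 69.5 = 4
a=21: Ŷ = 17 + 3.5·21 = 90.5; r = 94.5 − 90.5 = 4
a=23: Ŷ = 17 + 3.5·23 = 97.5; r = 98.5 − 97.5 = 1
a=24: Ŷ = 17 + 3.5·24 = 101; r = 96 − 101 = -5
Largest |r| is 5 at a = 24, residual -5.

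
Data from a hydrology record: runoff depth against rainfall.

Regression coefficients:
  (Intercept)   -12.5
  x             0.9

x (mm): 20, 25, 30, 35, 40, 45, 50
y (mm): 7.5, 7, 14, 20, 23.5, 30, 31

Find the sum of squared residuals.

x=20: ŷ = -12.5 + 0.9·20 = 5.5; r = 7.5 − 5.5 = 2
x=25: ŷ = -12.5 + 0.9·25 = 10; r = 7 − 10 = -3
x=30: ŷ = -12.5 + 0.9·30 = 14.5; r = 14 − 14.5 = -0.5
x=35: ŷ = -12.5 + 0.9·35 = 19; r = 20 − 19 = 1
x=40: ŷ = -12.5 + 0.9·40 = 23.5; r = 23.5 − 23.5 = 0
x=45: ŷ = -12.5 + 0.9·45 = 28; r = 30 − 28 = 2
x=50: ŷ = -12.5 + 0.9·50 = 32.5; r = 31 − 32.5 = -1.5
SSE = 4 + 9 + 0.25 + 1 + 0 + 4 + 2.25 = 20.5

SSE = 20.5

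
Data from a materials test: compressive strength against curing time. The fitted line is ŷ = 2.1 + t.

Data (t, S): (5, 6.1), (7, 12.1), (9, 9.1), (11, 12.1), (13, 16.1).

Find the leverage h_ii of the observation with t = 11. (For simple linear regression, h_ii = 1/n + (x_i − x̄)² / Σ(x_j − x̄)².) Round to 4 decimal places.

t̄ = (5 + 7 + 9 + 11 + 13)/5 = 9
Σ(t − t̄)² = 16 + 4 + 0 + 4 + 16 = 40
h = 1/5 + (2)²/40 = 0.2 + 0.1 = 0.3000

h = 0.3000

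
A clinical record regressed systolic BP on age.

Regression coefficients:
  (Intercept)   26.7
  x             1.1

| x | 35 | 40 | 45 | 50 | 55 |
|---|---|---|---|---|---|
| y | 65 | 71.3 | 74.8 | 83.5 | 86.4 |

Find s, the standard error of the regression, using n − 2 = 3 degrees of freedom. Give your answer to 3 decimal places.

s = 1.442

x=35: ŷ = 26.7 + 1.1·35 = 65.2; r = 65 − 65.2 = -0.2
x=40: ŷ = 26.7 + 1.1·40 = 70.7; r = 71.3 − 70.7 = 0.6
x=45: ŷ = 26.7 + 1.1·45 = 76.2; r = 74.8 − 76.2 = -1.4
x=50: ŷ = 26.7 + 1.1·50 = 81.7; r = 83.5 − 81.7 = 1.8
x=55: ŷ = 26.7 + 1.1·55 = 87.2; r = 86.4 − 87.2 = -0.8
SSE = 0.04 + 0.36 + 1.96 + 3.24 + 0.64 = 6.24
s = √(6.24/3) = √2.08 ≈ 1.442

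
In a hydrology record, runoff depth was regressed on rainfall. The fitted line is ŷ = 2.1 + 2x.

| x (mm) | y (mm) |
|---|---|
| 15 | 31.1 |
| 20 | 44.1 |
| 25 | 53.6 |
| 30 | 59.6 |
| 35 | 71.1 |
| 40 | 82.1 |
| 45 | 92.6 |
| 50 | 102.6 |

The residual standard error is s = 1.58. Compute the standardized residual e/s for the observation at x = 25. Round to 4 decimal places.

0.9494

ŷ = 2.1 + 2·25 = 52.1
e = 53.6 − 52.1 = 1.5
e/s = 1.5 / 1.58 = 0.9494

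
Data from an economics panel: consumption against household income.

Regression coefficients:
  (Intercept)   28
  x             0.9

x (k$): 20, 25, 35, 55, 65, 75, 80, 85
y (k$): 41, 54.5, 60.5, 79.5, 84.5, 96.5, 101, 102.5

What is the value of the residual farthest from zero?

e = -5

x=20: ŷ = 28 + 0.9·20 = 46; e = 41 − 46 = -5
x=25: ŷ = 28 + 0.9·25 = 50.5; e = 54.5 − 50.5 = 4
x=35: ŷ = 28 + 0.9·35 = 59.5; e = 60.5 − 59.5 = 1
x=55: ŷ = 28 + 0.9·55 = 77.5; e = 79.5 − 77.5 = 2
x=65: ŷ = 28 + 0.9·65 = 86.5; e = 84.5 − 86.5 = -2
x=75: ŷ = 28 + 0.9·75 = 95.5; e = 96.5 − 95.5 = 1
x=80: ŷ = 28 + 0.9·80 = 100; e = 101 − 100 = 1
x=85: ŷ = 28 + 0.9·85 = 104.5; e = 102.5 − 104.5 = -2
Largest |e| is 5 at x = 20, residual -5.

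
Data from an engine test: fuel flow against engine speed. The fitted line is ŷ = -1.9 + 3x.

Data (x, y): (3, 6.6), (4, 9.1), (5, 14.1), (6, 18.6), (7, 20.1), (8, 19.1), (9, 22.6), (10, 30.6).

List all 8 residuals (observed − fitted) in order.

x=3: ŷ = -1.9 + 3·3 = 7.1; e = 6.6 − 7.1 = -0.5
x=4: ŷ = -1.9 + 3·4 = 10.1; e = 9.1 − 10.1 = -1
x=5: ŷ = -1.9 + 3·5 = 13.1; e = 14.1 − 13.1 = 1
x=6: ŷ = -1.9 + 3·6 = 16.1; e = 18.6 − 16.1 = 2.5
x=7: ŷ = -1.9 + 3·7 = 19.1; e = 20.1 − 19.1 = 1
x=8: ŷ = -1.9 + 3·8 = 22.1; e = 19.1 − 22.1 = -3
x=9: ŷ = -1.9 + 3·9 = 25.1; e = 22.6 − 25.1 = -2.5
x=10: ŷ = -1.9 + 3·10 = 28.1; e = 30.6 − 28.1 = 2.5

-0.5, -1, 1, 2.5, 1, -3, -2.5, 2.5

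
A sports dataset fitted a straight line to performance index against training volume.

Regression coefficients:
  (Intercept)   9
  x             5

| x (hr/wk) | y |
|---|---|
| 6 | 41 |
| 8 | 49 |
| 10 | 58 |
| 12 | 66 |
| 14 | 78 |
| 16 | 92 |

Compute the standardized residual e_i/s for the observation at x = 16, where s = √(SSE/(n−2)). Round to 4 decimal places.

1.2247

x=6: ŷ = 9 + 5·6 = 39; e = 41 − 39 = 2
x=8: ŷ = 9 + 5·8 = 49; e = 49 − 49 = 0
x=10: ŷ = 9 + 5·10 = 59; e = 58 − 59 = -1
x=12: ŷ = 9 + 5·12 = 69; e = 66 − 69 = -3
x=14: ŷ = 9 + 5·14 = 79; e = 78 − 79 = -1
x=16: ŷ = 9 + 5·16 = 89; e = 92 − 89 = 3
SSE = 4 + 0 + 1 + 9 + 1 + 9 = 24
s = √(24/4) = 2.44949
e/s = 3 / 2.44949 = 1.2247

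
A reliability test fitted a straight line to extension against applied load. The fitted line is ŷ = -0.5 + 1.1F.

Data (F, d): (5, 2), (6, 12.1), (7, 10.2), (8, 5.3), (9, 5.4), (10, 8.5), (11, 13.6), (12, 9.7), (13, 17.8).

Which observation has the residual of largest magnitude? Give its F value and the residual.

F = 6, e = 6

F=5: ŷ = -0.5 + 1.1·5 = 5; e = 2 − 5 = -3
F=6: ŷ = -0.5 + 1.1·6 = 6.1; e = 12.1 − 6.1 = 6
F=7: ŷ = -0.5 + 1.1·7 = 7.2; e = 10.2 − 7.2 = 3
F=8: ŷ = -0.5 + 1.1·8 = 8.3; e = 5.3 − 8.3 = -3
F=9: ŷ = -0.5 + 1.1·9 = 9.4; e = 5.4 − 9.4 = -4
F=10: ŷ = -0.5 + 1.1·10 = 10.5; e = 8.5 − 10.5 = -2
F=11: ŷ = -0.5 + 1.1·11 = 11.6; e = 13.6 − 11.6 = 2
F=12: ŷ = -0.5 + 1.1·12 = 12.7; e = 9.7 − 12.7 = -3
F=13: ŷ = -0.5 + 1.1·13 = 13.8; e = 17.8 − 13.8 = 4
Largest |e| is 6 at F = 6, residual 6.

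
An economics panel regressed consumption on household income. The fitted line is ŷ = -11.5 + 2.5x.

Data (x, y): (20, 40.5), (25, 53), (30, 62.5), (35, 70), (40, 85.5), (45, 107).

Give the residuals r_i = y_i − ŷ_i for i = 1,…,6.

2, 2, -1, -6, -3, 6

x=20: ŷ = -11.5 + 2.5·20 = 38.5; r = 40.5 − 38.5 = 2
x=25: ŷ = -11.5 + 2.5·25 = 51; r = 53 − 51 = 2
x=30: ŷ = -11.5 + 2.5·30 = 63.5; r = 62.5 − 63.5 = -1
x=35: ŷ = -11.5 + 2.5·35 = 76; r = 70 − 76 = -6
x=40: ŷ = -11.5 + 2.5·40 = 88.5; r = 85.5 − 88.5 = -3
x=45: ŷ = -11.5 + 2.5·45 = 101; r = 107 − 101 = 6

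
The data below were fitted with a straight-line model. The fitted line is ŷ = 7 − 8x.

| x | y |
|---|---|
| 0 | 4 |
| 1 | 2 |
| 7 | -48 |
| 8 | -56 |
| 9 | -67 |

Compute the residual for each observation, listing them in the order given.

x=0: ŷ = 7 − 8·0 = 7; e = 4 − 7 = -3
x=1: ŷ = 7 − 8·1 = -1; e = 2 − (-1) = 3
x=7: ŷ = 7 − 8·7 = -49; e = -48 − (-49) = 1
x=8: ŷ = 7 − 8·8 = -57; e = -56 − (-57) = 1
x=9: ŷ = 7 − 8·9 = -65; e = -67 − (-65) = -2

-3, 3, 1, 1, -2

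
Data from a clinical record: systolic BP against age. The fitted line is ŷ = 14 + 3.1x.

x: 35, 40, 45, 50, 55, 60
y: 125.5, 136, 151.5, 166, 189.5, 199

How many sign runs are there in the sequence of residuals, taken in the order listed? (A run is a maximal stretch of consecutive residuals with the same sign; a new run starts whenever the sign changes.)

4 runs

x=35: ŷ = 14 + 3.1·35 = 122.5; r = 125.5 − 122.5 = 3
x=40: ŷ = 14 + 3.1·40 = 138; r = 136 − 138 = -2
x=45: ŷ = 14 + 3.1·45 = 153.5; r = 151.5 − 153.5 = -2
x=50: ŷ = 14 + 3.1·50 = 169; r = 166 − 169 = -3
x=55: ŷ = 14 + 3.1·55 = 184.5; r = 189.5 − 184.5 = 5
x=60: ŷ = 14 + 3.1·60 = 200; r = 199 − 200 = -1
Signs: + − − − + −
Runs: +×1, −×3, +×1, −×1 → 4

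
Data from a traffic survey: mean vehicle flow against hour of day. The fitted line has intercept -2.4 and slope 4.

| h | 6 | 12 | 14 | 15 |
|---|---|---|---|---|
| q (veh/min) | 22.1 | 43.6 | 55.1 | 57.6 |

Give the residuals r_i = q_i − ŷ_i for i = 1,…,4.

0.5, -2, 1.5, 0

h=6: ŷ = -2.4 + 4·6 = 21.6; r = 22.1 − 21.6 = 0.5
h=12: ŷ = -2.4 + 4·12 = 45.6; r = 43.6 − 45.6 = -2
h=14: ŷ = -2.4 + 4·14 = 53.6; r = 55.1 − 53.6 = 1.5
h=15: ŷ = -2.4 + 4·15 = 57.6; r = 57.6 − 57.6 = 0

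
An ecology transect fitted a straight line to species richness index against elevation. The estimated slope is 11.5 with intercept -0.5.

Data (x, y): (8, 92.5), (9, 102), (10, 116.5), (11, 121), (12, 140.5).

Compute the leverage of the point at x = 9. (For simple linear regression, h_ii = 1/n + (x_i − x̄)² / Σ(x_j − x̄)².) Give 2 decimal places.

h = 0.30

x̄ = (8 + 9 + 10 + 11 + 12)/5 = 10
Σ(x − x̄)² = 4 + 1 + 0 + 1 + 4 = 10
h = 1/5 + (-1)²/10 = 0.2 + 0.1 = 0.30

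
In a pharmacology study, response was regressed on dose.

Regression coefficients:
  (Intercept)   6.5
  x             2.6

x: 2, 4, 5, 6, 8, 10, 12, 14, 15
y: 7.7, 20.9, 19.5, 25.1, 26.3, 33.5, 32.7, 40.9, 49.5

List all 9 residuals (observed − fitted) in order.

x=2: ŷ = 6.5 + 2.6·2 = 11.7; e = 7.7 − 11.7 = -4
x=4: ŷ = 6.5 + 2.6·4 = 16.9; e = 20.9 − 16.9 = 4
x=5: ŷ = 6.5 + 2.6·5 = 19.5; e = 19.5 − 19.5 = 0
x=6: ŷ = 6.5 + 2.6·6 = 22.1; e = 25.1 − 22.1 = 3
x=8: ŷ = 6.5 + 2.6·8 = 27.3; e = 26.3 − 27.3 = -1
x=10: ŷ = 6.5 + 2.6·10 = 32.5; e = 33.5 − 32.5 = 1
x=12: ŷ = 6.5 + 2.6·12 = 37.7; e = 32.7 − 37.7 = -5
x=14: ŷ = 6.5 + 2.6·14 = 42.9; e = 40.9 − 42.9 = -2
x=15: ŷ = 6.5 + 2.6·15 = 45.5; e = 49.5 − 45.5 = 4

-4, 4, 0, 3, -1, 1, -5, -2, 4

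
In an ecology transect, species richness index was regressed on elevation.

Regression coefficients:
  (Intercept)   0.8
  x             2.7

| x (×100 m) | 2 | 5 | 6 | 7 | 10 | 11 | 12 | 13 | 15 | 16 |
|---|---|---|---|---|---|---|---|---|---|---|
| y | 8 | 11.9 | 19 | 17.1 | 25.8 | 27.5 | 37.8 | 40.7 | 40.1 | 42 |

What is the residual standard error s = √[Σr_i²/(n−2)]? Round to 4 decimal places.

s = 3.2094

x=2: ŷ = 0.8 + 2.7·2 = 6.2; r = 8 − 6.2 = 1.8
x=5: ŷ = 0.8 + 2.7·5 = 14.3; r = 11.9 − 14.3 = -2.4
x=6: ŷ = 0.8 + 2.7·6 = 17; r = 19 − 17 = 2
x=7: ŷ = 0.8 + 2.7·7 = 19.7; r = 17.1 − 19.7 = -2.6
x=10: ŷ = 0.8 + 2.7·10 = 27.8; r = 25.8 − 27.8 = -2
x=11: ŷ = 0.8 + 2.7·11 = 30.5; r = 27.5 − 30.5 = -3
x=12: ŷ = 0.8 + 2.7·12 = 33.2; r = 37.8 − 33.2 = 4.6
x=13: ŷ = 0.8 + 2.7·13 = 35.9; r = 40.7 − 35.9 = 4.8
x=15: ŷ = 0.8 + 2.7·15 = 41.3; r = 40.1 − 41.3 = -1.2
x=16: ŷ = 0.8 + 2.7·16 = 44; r = 42 − 44 = -2
SSE = 3.24 + 5.76 + 4 + 6.76 + 4 + 9 + 21.16 + 23.04 + 1.44 + 4 = 82.4
s = √(82.4/8) = √10.3 ≈ 3.2094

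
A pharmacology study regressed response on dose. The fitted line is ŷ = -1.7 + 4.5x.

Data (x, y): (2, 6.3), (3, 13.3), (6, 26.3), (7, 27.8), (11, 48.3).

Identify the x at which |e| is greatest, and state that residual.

x=2: ŷ = -1.7 + 4.5·2 = 7.3; e = 6.3 − 7.3 = -1
x=3: ŷ = -1.7 + 4.5·3 = 11.8; e = 13.3 − 11.8 = 1.5
x=6: ŷ = -1.7 + 4.5·6 = 25.3; e = 26.3 − 25.3 = 1
x=7: ŷ = -1.7 + 4.5·7 = 29.8; e = 27.8 − 29.8 = -2
x=11: ŷ = -1.7 + 4.5·11 = 47.8; e = 48.3 − 47.8 = 0.5
Largest |e| is 2 at x = 7, residual -2.

x = 7, e = -2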